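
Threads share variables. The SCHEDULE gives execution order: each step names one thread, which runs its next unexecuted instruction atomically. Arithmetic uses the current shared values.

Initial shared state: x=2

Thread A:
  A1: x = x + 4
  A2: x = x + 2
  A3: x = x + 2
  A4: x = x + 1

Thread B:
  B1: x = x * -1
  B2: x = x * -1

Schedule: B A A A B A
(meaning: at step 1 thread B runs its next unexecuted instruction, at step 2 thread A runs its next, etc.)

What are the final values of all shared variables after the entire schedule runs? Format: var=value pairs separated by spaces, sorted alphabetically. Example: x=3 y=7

Step 1: thread B executes B1 (x = x * -1). Shared: x=-2. PCs: A@0 B@1
Step 2: thread A executes A1 (x = x + 4). Shared: x=2. PCs: A@1 B@1
Step 3: thread A executes A2 (x = x + 2). Shared: x=4. PCs: A@2 B@1
Step 4: thread A executes A3 (x = x + 2). Shared: x=6. PCs: A@3 B@1
Step 5: thread B executes B2 (x = x * -1). Shared: x=-6. PCs: A@3 B@2
Step 6: thread A executes A4 (x = x + 1). Shared: x=-5. PCs: A@4 B@2

Answer: x=-5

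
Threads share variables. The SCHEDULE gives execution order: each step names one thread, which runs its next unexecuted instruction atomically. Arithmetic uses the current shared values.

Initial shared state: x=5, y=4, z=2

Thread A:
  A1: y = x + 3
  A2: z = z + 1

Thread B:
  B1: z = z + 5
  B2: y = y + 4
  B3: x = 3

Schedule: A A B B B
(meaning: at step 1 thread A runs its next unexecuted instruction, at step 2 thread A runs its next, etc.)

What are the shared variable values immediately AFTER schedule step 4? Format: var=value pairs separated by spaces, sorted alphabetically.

Answer: x=5 y=12 z=8

Derivation:
Step 1: thread A executes A1 (y = x + 3). Shared: x=5 y=8 z=2. PCs: A@1 B@0
Step 2: thread A executes A2 (z = z + 1). Shared: x=5 y=8 z=3. PCs: A@2 B@0
Step 3: thread B executes B1 (z = z + 5). Shared: x=5 y=8 z=8. PCs: A@2 B@1
Step 4: thread B executes B2 (y = y + 4). Shared: x=5 y=12 z=8. PCs: A@2 B@2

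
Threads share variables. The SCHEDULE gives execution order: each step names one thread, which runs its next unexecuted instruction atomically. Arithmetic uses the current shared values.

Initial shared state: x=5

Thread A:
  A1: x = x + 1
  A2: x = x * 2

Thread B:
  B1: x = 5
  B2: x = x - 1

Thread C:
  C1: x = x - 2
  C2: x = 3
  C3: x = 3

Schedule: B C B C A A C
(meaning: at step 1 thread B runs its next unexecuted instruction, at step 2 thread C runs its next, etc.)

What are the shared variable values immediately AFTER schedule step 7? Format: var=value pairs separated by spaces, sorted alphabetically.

Step 1: thread B executes B1 (x = 5). Shared: x=5. PCs: A@0 B@1 C@0
Step 2: thread C executes C1 (x = x - 2). Shared: x=3. PCs: A@0 B@1 C@1
Step 3: thread B executes B2 (x = x - 1). Shared: x=2. PCs: A@0 B@2 C@1
Step 4: thread C executes C2 (x = 3). Shared: x=3. PCs: A@0 B@2 C@2
Step 5: thread A executes A1 (x = x + 1). Shared: x=4. PCs: A@1 B@2 C@2
Step 6: thread A executes A2 (x = x * 2). Shared: x=8. PCs: A@2 B@2 C@2
Step 7: thread C executes C3 (x = 3). Shared: x=3. PCs: A@2 B@2 C@3

Answer: x=3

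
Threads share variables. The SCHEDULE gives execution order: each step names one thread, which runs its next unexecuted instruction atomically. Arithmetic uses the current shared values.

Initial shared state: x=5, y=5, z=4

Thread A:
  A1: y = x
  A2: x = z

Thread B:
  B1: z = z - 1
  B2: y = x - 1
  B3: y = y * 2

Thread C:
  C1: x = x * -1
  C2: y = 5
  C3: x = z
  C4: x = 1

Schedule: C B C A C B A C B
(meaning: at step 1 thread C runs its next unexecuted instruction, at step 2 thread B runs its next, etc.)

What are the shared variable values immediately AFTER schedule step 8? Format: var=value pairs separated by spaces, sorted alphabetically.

Step 1: thread C executes C1 (x = x * -1). Shared: x=-5 y=5 z=4. PCs: A@0 B@0 C@1
Step 2: thread B executes B1 (z = z - 1). Shared: x=-5 y=5 z=3. PCs: A@0 B@1 C@1
Step 3: thread C executes C2 (y = 5). Shared: x=-5 y=5 z=3. PCs: A@0 B@1 C@2
Step 4: thread A executes A1 (y = x). Shared: x=-5 y=-5 z=3. PCs: A@1 B@1 C@2
Step 5: thread C executes C3 (x = z). Shared: x=3 y=-5 z=3. PCs: A@1 B@1 C@3
Step 6: thread B executes B2 (y = x - 1). Shared: x=3 y=2 z=3. PCs: A@1 B@2 C@3
Step 7: thread A executes A2 (x = z). Shared: x=3 y=2 z=3. PCs: A@2 B@2 C@3
Step 8: thread C executes C4 (x = 1). Shared: x=1 y=2 z=3. PCs: A@2 B@2 C@4

Answer: x=1 y=2 z=3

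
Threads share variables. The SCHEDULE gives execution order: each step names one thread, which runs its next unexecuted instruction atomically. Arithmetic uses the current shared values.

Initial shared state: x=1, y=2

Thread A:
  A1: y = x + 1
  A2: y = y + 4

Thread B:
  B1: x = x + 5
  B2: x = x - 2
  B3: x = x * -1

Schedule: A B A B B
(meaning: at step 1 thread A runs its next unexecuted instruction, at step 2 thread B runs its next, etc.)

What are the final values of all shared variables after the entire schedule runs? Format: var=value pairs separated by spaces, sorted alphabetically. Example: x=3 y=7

Step 1: thread A executes A1 (y = x + 1). Shared: x=1 y=2. PCs: A@1 B@0
Step 2: thread B executes B1 (x = x + 5). Shared: x=6 y=2. PCs: A@1 B@1
Step 3: thread A executes A2 (y = y + 4). Shared: x=6 y=6. PCs: A@2 B@1
Step 4: thread B executes B2 (x = x - 2). Shared: x=4 y=6. PCs: A@2 B@2
Step 5: thread B executes B3 (x = x * -1). Shared: x=-4 y=6. PCs: A@2 B@3

Answer: x=-4 y=6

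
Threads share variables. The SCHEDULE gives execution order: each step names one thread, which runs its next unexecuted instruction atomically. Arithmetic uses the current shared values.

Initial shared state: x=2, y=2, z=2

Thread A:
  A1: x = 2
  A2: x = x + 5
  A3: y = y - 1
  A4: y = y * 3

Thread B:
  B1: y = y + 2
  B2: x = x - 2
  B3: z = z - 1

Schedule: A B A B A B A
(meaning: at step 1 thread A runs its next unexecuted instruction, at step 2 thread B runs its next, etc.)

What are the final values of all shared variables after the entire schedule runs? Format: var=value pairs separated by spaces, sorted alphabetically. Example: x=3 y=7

Step 1: thread A executes A1 (x = 2). Shared: x=2 y=2 z=2. PCs: A@1 B@0
Step 2: thread B executes B1 (y = y + 2). Shared: x=2 y=4 z=2. PCs: A@1 B@1
Step 3: thread A executes A2 (x = x + 5). Shared: x=7 y=4 z=2. PCs: A@2 B@1
Step 4: thread B executes B2 (x = x - 2). Shared: x=5 y=4 z=2. PCs: A@2 B@2
Step 5: thread A executes A3 (y = y - 1). Shared: x=5 y=3 z=2. PCs: A@3 B@2
Step 6: thread B executes B3 (z = z - 1). Shared: x=5 y=3 z=1. PCs: A@3 B@3
Step 7: thread A executes A4 (y = y * 3). Shared: x=5 y=9 z=1. PCs: A@4 B@3

Answer: x=5 y=9 z=1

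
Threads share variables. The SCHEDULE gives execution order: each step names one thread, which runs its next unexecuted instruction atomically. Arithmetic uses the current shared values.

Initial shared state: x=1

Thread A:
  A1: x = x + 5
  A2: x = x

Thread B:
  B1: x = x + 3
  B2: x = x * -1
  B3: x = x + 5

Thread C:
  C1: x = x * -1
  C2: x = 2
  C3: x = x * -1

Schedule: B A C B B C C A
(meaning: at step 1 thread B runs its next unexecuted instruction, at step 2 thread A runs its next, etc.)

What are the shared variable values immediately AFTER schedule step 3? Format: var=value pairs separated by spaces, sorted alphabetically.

Answer: x=-9

Derivation:
Step 1: thread B executes B1 (x = x + 3). Shared: x=4. PCs: A@0 B@1 C@0
Step 2: thread A executes A1 (x = x + 5). Shared: x=9. PCs: A@1 B@1 C@0
Step 3: thread C executes C1 (x = x * -1). Shared: x=-9. PCs: A@1 B@1 C@1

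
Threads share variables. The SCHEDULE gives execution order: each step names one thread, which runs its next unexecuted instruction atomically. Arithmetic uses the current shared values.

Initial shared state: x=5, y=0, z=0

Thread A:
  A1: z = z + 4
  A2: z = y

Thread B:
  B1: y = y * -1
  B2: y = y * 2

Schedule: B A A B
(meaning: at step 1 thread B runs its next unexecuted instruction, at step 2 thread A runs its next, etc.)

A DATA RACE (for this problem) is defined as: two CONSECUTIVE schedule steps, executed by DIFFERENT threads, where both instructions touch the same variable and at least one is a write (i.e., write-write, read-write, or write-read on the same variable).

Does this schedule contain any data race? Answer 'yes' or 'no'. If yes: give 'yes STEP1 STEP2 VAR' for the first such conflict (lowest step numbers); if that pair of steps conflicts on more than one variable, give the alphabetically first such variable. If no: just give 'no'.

Steps 1,2: B(r=y,w=y) vs A(r=z,w=z). No conflict.
Steps 2,3: same thread (A). No race.
Steps 3,4: A(z = y) vs B(y = y * 2). RACE on y (R-W).
First conflict at steps 3,4.

Answer: yes 3 4 y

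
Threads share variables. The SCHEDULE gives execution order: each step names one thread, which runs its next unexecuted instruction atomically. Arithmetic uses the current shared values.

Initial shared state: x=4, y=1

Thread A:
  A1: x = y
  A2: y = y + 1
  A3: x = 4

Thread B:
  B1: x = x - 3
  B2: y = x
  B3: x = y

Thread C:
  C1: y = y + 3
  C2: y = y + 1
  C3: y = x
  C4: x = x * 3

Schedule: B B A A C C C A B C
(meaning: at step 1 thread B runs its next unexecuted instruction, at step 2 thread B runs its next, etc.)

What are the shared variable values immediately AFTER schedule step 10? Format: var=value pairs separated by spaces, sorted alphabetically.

Answer: x=3 y=1

Derivation:
Step 1: thread B executes B1 (x = x - 3). Shared: x=1 y=1. PCs: A@0 B@1 C@0
Step 2: thread B executes B2 (y = x). Shared: x=1 y=1. PCs: A@0 B@2 C@0
Step 3: thread A executes A1 (x = y). Shared: x=1 y=1. PCs: A@1 B@2 C@0
Step 4: thread A executes A2 (y = y + 1). Shared: x=1 y=2. PCs: A@2 B@2 C@0
Step 5: thread C executes C1 (y = y + 3). Shared: x=1 y=5. PCs: A@2 B@2 C@1
Step 6: thread C executes C2 (y = y + 1). Shared: x=1 y=6. PCs: A@2 B@2 C@2
Step 7: thread C executes C3 (y = x). Shared: x=1 y=1. PCs: A@2 B@2 C@3
Step 8: thread A executes A3 (x = 4). Shared: x=4 y=1. PCs: A@3 B@2 C@3
Step 9: thread B executes B3 (x = y). Shared: x=1 y=1. PCs: A@3 B@3 C@3
Step 10: thread C executes C4 (x = x * 3). Shared: x=3 y=1. PCs: A@3 B@3 C@4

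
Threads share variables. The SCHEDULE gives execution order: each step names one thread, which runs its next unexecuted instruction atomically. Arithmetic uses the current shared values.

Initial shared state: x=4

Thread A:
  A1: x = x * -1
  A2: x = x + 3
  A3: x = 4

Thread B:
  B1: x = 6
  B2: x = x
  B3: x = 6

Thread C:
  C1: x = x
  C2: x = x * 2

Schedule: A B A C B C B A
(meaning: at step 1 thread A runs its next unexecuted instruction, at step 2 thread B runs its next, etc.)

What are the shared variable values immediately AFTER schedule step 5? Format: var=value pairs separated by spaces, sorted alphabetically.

Answer: x=9

Derivation:
Step 1: thread A executes A1 (x = x * -1). Shared: x=-4. PCs: A@1 B@0 C@0
Step 2: thread B executes B1 (x = 6). Shared: x=6. PCs: A@1 B@1 C@0
Step 3: thread A executes A2 (x = x + 3). Shared: x=9. PCs: A@2 B@1 C@0
Step 4: thread C executes C1 (x = x). Shared: x=9. PCs: A@2 B@1 C@1
Step 5: thread B executes B2 (x = x). Shared: x=9. PCs: A@2 B@2 C@1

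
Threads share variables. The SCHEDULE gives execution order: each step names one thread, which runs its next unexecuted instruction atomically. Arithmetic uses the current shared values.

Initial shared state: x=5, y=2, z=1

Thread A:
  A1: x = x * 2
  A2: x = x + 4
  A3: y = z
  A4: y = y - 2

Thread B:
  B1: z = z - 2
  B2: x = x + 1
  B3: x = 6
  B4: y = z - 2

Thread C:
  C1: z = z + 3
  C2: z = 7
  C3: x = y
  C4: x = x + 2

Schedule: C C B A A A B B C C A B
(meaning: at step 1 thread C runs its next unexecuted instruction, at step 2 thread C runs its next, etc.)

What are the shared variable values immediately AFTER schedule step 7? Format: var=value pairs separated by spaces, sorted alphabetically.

Step 1: thread C executes C1 (z = z + 3). Shared: x=5 y=2 z=4. PCs: A@0 B@0 C@1
Step 2: thread C executes C2 (z = 7). Shared: x=5 y=2 z=7. PCs: A@0 B@0 C@2
Step 3: thread B executes B1 (z = z - 2). Shared: x=5 y=2 z=5. PCs: A@0 B@1 C@2
Step 4: thread A executes A1 (x = x * 2). Shared: x=10 y=2 z=5. PCs: A@1 B@1 C@2
Step 5: thread A executes A2 (x = x + 4). Shared: x=14 y=2 z=5. PCs: A@2 B@1 C@2
Step 6: thread A executes A3 (y = z). Shared: x=14 y=5 z=5. PCs: A@3 B@1 C@2
Step 7: thread B executes B2 (x = x + 1). Shared: x=15 y=5 z=5. PCs: A@3 B@2 C@2

Answer: x=15 y=5 z=5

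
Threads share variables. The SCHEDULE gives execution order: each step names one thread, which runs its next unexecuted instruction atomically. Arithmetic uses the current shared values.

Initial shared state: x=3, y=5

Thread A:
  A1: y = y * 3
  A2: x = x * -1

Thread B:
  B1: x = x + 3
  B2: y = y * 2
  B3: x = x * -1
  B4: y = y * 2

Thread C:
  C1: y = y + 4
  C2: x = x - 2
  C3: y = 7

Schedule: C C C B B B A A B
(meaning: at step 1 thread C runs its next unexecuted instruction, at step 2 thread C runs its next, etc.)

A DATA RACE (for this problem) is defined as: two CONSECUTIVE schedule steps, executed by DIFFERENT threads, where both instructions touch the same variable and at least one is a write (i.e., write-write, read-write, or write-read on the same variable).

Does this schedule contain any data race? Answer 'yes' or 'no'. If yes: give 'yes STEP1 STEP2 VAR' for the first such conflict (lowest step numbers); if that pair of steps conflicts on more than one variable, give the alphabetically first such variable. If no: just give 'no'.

Steps 1,2: same thread (C). No race.
Steps 2,3: same thread (C). No race.
Steps 3,4: C(r=-,w=y) vs B(r=x,w=x). No conflict.
Steps 4,5: same thread (B). No race.
Steps 5,6: same thread (B). No race.
Steps 6,7: B(r=x,w=x) vs A(r=y,w=y). No conflict.
Steps 7,8: same thread (A). No race.
Steps 8,9: A(r=x,w=x) vs B(r=y,w=y). No conflict.

Answer: no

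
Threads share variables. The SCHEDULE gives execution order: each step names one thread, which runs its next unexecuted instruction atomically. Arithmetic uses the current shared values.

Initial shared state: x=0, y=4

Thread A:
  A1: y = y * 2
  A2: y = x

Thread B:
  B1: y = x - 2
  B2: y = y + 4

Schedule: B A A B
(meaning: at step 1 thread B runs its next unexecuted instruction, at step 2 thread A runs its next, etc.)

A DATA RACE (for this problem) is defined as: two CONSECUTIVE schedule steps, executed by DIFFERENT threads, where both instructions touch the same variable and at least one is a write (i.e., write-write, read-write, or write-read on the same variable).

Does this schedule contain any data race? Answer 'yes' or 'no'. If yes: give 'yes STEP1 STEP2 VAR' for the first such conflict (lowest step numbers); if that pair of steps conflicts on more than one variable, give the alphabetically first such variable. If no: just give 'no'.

Steps 1,2: B(y = x - 2) vs A(y = y * 2). RACE on y (W-W).
Steps 2,3: same thread (A). No race.
Steps 3,4: A(y = x) vs B(y = y + 4). RACE on y (W-W).
First conflict at steps 1,2.

Answer: yes 1 2 y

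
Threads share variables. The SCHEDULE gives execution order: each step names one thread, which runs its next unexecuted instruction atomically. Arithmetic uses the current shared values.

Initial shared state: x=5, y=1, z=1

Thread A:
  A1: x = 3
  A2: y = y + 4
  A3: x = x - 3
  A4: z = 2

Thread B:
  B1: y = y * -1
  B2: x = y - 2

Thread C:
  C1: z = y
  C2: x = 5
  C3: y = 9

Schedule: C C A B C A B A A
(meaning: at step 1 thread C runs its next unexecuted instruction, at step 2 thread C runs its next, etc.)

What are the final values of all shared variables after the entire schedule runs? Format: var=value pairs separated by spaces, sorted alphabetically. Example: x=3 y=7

Step 1: thread C executes C1 (z = y). Shared: x=5 y=1 z=1. PCs: A@0 B@0 C@1
Step 2: thread C executes C2 (x = 5). Shared: x=5 y=1 z=1. PCs: A@0 B@0 C@2
Step 3: thread A executes A1 (x = 3). Shared: x=3 y=1 z=1. PCs: A@1 B@0 C@2
Step 4: thread B executes B1 (y = y * -1). Shared: x=3 y=-1 z=1. PCs: A@1 B@1 C@2
Step 5: thread C executes C3 (y = 9). Shared: x=3 y=9 z=1. PCs: A@1 B@1 C@3
Step 6: thread A executes A2 (y = y + 4). Shared: x=3 y=13 z=1. PCs: A@2 B@1 C@3
Step 7: thread B executes B2 (x = y - 2). Shared: x=11 y=13 z=1. PCs: A@2 B@2 C@3
Step 8: thread A executes A3 (x = x - 3). Shared: x=8 y=13 z=1. PCs: A@3 B@2 C@3
Step 9: thread A executes A4 (z = 2). Shared: x=8 y=13 z=2. PCs: A@4 B@2 C@3

Answer: x=8 y=13 z=2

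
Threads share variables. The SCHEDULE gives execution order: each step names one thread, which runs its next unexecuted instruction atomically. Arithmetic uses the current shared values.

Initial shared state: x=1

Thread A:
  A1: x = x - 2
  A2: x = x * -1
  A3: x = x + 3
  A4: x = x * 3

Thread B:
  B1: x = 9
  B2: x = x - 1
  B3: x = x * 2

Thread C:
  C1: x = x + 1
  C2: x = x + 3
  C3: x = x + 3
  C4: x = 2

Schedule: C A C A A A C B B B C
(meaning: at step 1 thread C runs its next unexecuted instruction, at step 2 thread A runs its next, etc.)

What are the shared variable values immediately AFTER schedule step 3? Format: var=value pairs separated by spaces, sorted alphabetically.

Step 1: thread C executes C1 (x = x + 1). Shared: x=2. PCs: A@0 B@0 C@1
Step 2: thread A executes A1 (x = x - 2). Shared: x=0. PCs: A@1 B@0 C@1
Step 3: thread C executes C2 (x = x + 3). Shared: x=3. PCs: A@1 B@0 C@2

Answer: x=3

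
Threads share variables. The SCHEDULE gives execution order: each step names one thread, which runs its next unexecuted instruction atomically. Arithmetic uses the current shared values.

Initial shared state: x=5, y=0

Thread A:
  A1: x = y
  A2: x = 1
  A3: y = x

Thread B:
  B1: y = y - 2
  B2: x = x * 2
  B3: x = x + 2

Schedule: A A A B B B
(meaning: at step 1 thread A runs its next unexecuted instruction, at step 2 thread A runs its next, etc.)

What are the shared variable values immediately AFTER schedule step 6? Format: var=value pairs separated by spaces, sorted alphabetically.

Step 1: thread A executes A1 (x = y). Shared: x=0 y=0. PCs: A@1 B@0
Step 2: thread A executes A2 (x = 1). Shared: x=1 y=0. PCs: A@2 B@0
Step 3: thread A executes A3 (y = x). Shared: x=1 y=1. PCs: A@3 B@0
Step 4: thread B executes B1 (y = y - 2). Shared: x=1 y=-1. PCs: A@3 B@1
Step 5: thread B executes B2 (x = x * 2). Shared: x=2 y=-1. PCs: A@3 B@2
Step 6: thread B executes B3 (x = x + 2). Shared: x=4 y=-1. PCs: A@3 B@3

Answer: x=4 y=-1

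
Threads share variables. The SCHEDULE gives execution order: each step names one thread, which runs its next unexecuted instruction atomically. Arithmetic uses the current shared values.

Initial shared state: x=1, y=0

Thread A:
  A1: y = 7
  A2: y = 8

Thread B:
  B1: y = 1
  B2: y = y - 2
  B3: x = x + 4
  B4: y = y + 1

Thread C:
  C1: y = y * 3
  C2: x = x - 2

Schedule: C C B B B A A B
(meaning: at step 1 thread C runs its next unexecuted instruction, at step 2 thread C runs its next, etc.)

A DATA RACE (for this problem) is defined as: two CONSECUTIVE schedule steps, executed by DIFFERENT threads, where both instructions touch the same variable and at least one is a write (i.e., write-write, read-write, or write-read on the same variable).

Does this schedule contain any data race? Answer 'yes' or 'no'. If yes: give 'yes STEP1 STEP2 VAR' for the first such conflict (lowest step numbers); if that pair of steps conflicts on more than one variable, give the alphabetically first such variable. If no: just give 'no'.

Steps 1,2: same thread (C). No race.
Steps 2,3: C(r=x,w=x) vs B(r=-,w=y). No conflict.
Steps 3,4: same thread (B). No race.
Steps 4,5: same thread (B). No race.
Steps 5,6: B(r=x,w=x) vs A(r=-,w=y). No conflict.
Steps 6,7: same thread (A). No race.
Steps 7,8: A(y = 8) vs B(y = y + 1). RACE on y (W-W).
First conflict at steps 7,8.

Answer: yes 7 8 y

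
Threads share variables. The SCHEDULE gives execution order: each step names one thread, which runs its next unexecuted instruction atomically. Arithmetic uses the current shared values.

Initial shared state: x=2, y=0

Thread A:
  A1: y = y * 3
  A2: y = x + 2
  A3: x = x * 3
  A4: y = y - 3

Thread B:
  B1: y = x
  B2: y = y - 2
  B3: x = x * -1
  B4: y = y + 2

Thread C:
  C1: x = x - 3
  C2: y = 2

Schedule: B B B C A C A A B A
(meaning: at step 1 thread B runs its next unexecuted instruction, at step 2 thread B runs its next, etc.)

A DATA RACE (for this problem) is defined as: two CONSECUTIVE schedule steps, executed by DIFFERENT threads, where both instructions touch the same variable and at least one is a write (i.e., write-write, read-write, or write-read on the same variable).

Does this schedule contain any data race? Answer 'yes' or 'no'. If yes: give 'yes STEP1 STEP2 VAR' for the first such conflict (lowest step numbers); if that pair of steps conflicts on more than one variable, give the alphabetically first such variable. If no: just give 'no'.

Steps 1,2: same thread (B). No race.
Steps 2,3: same thread (B). No race.
Steps 3,4: B(x = x * -1) vs C(x = x - 3). RACE on x (W-W).
Steps 4,5: C(r=x,w=x) vs A(r=y,w=y). No conflict.
Steps 5,6: A(y = y * 3) vs C(y = 2). RACE on y (W-W).
Steps 6,7: C(y = 2) vs A(y = x + 2). RACE on y (W-W).
Steps 7,8: same thread (A). No race.
Steps 8,9: A(r=x,w=x) vs B(r=y,w=y). No conflict.
Steps 9,10: B(y = y + 2) vs A(y = y - 3). RACE on y (W-W).
First conflict at steps 3,4.

Answer: yes 3 4 x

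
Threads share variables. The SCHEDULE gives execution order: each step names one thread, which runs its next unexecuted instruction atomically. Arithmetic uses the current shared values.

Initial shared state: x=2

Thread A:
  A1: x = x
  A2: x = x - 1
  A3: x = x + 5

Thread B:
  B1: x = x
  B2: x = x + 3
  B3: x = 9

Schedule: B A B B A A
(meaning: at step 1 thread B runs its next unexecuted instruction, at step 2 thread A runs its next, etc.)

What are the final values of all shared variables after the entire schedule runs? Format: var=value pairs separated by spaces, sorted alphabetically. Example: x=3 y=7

Answer: x=13

Derivation:
Step 1: thread B executes B1 (x = x). Shared: x=2. PCs: A@0 B@1
Step 2: thread A executes A1 (x = x). Shared: x=2. PCs: A@1 B@1
Step 3: thread B executes B2 (x = x + 3). Shared: x=5. PCs: A@1 B@2
Step 4: thread B executes B3 (x = 9). Shared: x=9. PCs: A@1 B@3
Step 5: thread A executes A2 (x = x - 1). Shared: x=8. PCs: A@2 B@3
Step 6: thread A executes A3 (x = x + 5). Shared: x=13. PCs: A@3 B@3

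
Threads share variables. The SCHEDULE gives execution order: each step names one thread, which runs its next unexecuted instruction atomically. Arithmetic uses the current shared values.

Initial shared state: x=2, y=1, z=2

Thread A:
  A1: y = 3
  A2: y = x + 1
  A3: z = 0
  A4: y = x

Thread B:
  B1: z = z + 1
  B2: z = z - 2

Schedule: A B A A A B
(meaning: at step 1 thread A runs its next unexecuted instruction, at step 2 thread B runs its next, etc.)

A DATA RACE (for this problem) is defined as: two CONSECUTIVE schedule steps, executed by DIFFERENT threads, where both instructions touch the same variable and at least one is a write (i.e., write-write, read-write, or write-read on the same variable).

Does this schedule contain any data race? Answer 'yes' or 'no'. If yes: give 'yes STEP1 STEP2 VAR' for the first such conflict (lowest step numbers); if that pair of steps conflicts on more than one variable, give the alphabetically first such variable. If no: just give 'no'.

Answer: no

Derivation:
Steps 1,2: A(r=-,w=y) vs B(r=z,w=z). No conflict.
Steps 2,3: B(r=z,w=z) vs A(r=x,w=y). No conflict.
Steps 3,4: same thread (A). No race.
Steps 4,5: same thread (A). No race.
Steps 5,6: A(r=x,w=y) vs B(r=z,w=z). No conflict.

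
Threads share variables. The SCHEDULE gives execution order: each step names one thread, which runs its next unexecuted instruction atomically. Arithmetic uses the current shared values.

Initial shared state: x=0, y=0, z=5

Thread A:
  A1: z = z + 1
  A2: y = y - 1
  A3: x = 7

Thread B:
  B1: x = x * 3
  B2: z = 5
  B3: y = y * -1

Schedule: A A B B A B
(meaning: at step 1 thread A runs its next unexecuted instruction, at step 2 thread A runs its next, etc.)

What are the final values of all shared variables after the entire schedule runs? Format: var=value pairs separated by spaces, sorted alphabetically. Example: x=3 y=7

Step 1: thread A executes A1 (z = z + 1). Shared: x=0 y=0 z=6. PCs: A@1 B@0
Step 2: thread A executes A2 (y = y - 1). Shared: x=0 y=-1 z=6. PCs: A@2 B@0
Step 3: thread B executes B1 (x = x * 3). Shared: x=0 y=-1 z=6. PCs: A@2 B@1
Step 4: thread B executes B2 (z = 5). Shared: x=0 y=-1 z=5. PCs: A@2 B@2
Step 5: thread A executes A3 (x = 7). Shared: x=7 y=-1 z=5. PCs: A@3 B@2
Step 6: thread B executes B3 (y = y * -1). Shared: x=7 y=1 z=5. PCs: A@3 B@3

Answer: x=7 y=1 z=5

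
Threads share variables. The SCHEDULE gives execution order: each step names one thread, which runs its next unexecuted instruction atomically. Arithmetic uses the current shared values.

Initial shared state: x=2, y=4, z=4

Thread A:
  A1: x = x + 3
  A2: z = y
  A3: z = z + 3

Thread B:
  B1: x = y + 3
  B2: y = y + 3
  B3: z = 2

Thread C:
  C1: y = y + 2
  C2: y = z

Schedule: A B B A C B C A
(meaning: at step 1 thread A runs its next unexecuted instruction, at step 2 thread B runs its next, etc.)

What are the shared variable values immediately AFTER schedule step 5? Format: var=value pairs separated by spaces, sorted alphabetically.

Step 1: thread A executes A1 (x = x + 3). Shared: x=5 y=4 z=4. PCs: A@1 B@0 C@0
Step 2: thread B executes B1 (x = y + 3). Shared: x=7 y=4 z=4. PCs: A@1 B@1 C@0
Step 3: thread B executes B2 (y = y + 3). Shared: x=7 y=7 z=4. PCs: A@1 B@2 C@0
Step 4: thread A executes A2 (z = y). Shared: x=7 y=7 z=7. PCs: A@2 B@2 C@0
Step 5: thread C executes C1 (y = y + 2). Shared: x=7 y=9 z=7. PCs: A@2 B@2 C@1

Answer: x=7 y=9 z=7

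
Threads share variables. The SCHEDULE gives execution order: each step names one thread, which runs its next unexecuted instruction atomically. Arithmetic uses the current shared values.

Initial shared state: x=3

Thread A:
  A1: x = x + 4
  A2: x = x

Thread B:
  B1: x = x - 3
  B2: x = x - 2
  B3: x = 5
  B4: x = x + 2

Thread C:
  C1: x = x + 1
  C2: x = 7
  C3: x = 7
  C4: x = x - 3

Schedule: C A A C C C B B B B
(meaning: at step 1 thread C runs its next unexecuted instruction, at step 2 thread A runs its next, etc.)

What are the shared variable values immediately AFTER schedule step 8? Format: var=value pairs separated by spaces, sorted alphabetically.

Answer: x=-1

Derivation:
Step 1: thread C executes C1 (x = x + 1). Shared: x=4. PCs: A@0 B@0 C@1
Step 2: thread A executes A1 (x = x + 4). Shared: x=8. PCs: A@1 B@0 C@1
Step 3: thread A executes A2 (x = x). Shared: x=8. PCs: A@2 B@0 C@1
Step 4: thread C executes C2 (x = 7). Shared: x=7. PCs: A@2 B@0 C@2
Step 5: thread C executes C3 (x = 7). Shared: x=7. PCs: A@2 B@0 C@3
Step 6: thread C executes C4 (x = x - 3). Shared: x=4. PCs: A@2 B@0 C@4
Step 7: thread B executes B1 (x = x - 3). Shared: x=1. PCs: A@2 B@1 C@4
Step 8: thread B executes B2 (x = x - 2). Shared: x=-1. PCs: A@2 B@2 C@4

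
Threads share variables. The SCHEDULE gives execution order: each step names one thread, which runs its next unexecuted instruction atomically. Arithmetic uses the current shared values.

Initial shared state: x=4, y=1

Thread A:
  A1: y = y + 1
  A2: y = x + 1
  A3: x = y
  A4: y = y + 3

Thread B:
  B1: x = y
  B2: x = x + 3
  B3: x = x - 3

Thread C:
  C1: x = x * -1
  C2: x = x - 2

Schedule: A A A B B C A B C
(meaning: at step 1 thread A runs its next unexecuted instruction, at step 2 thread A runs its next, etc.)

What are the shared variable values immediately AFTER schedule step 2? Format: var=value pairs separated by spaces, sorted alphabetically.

Step 1: thread A executes A1 (y = y + 1). Shared: x=4 y=2. PCs: A@1 B@0 C@0
Step 2: thread A executes A2 (y = x + 1). Shared: x=4 y=5. PCs: A@2 B@0 C@0

Answer: x=4 y=5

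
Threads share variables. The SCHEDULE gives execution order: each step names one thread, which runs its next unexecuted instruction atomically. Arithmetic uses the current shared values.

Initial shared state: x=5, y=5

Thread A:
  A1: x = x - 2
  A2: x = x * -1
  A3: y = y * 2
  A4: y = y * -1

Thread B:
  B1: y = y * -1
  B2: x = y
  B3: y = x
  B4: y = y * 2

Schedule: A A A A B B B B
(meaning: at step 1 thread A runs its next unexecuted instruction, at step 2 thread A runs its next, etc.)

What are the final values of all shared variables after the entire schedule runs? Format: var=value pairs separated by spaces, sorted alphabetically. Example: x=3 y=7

Step 1: thread A executes A1 (x = x - 2). Shared: x=3 y=5. PCs: A@1 B@0
Step 2: thread A executes A2 (x = x * -1). Shared: x=-3 y=5. PCs: A@2 B@0
Step 3: thread A executes A3 (y = y * 2). Shared: x=-3 y=10. PCs: A@3 B@0
Step 4: thread A executes A4 (y = y * -1). Shared: x=-3 y=-10. PCs: A@4 B@0
Step 5: thread B executes B1 (y = y * -1). Shared: x=-3 y=10. PCs: A@4 B@1
Step 6: thread B executes B2 (x = y). Shared: x=10 y=10. PCs: A@4 B@2
Step 7: thread B executes B3 (y = x). Shared: x=10 y=10. PCs: A@4 B@3
Step 8: thread B executes B4 (y = y * 2). Shared: x=10 y=20. PCs: A@4 B@4

Answer: x=10 y=20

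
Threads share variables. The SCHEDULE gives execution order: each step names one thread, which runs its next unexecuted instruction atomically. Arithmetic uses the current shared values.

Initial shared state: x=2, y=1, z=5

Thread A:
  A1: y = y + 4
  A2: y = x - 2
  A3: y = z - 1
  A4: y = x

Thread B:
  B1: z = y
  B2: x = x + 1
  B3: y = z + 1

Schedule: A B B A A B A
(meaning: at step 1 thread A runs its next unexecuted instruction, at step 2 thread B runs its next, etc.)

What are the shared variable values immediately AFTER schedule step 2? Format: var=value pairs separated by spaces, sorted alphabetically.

Answer: x=2 y=5 z=5

Derivation:
Step 1: thread A executes A1 (y = y + 4). Shared: x=2 y=5 z=5. PCs: A@1 B@0
Step 2: thread B executes B1 (z = y). Shared: x=2 y=5 z=5. PCs: A@1 B@1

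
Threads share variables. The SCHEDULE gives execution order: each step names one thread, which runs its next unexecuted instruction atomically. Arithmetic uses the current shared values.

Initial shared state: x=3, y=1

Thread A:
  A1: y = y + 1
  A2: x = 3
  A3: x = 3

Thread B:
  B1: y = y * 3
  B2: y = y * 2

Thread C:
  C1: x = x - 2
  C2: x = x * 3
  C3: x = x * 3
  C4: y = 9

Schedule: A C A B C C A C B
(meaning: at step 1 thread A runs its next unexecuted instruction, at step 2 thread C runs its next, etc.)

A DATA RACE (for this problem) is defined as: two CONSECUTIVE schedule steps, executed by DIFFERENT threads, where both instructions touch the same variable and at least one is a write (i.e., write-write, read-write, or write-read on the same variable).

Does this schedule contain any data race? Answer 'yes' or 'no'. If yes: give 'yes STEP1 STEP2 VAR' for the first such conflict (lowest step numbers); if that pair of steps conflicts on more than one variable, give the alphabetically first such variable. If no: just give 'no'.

Steps 1,2: A(r=y,w=y) vs C(r=x,w=x). No conflict.
Steps 2,3: C(x = x - 2) vs A(x = 3). RACE on x (W-W).
Steps 3,4: A(r=-,w=x) vs B(r=y,w=y). No conflict.
Steps 4,5: B(r=y,w=y) vs C(r=x,w=x). No conflict.
Steps 5,6: same thread (C). No race.
Steps 6,7: C(x = x * 3) vs A(x = 3). RACE on x (W-W).
Steps 7,8: A(r=-,w=x) vs C(r=-,w=y). No conflict.
Steps 8,9: C(y = 9) vs B(y = y * 2). RACE on y (W-W).
First conflict at steps 2,3.

Answer: yes 2 3 x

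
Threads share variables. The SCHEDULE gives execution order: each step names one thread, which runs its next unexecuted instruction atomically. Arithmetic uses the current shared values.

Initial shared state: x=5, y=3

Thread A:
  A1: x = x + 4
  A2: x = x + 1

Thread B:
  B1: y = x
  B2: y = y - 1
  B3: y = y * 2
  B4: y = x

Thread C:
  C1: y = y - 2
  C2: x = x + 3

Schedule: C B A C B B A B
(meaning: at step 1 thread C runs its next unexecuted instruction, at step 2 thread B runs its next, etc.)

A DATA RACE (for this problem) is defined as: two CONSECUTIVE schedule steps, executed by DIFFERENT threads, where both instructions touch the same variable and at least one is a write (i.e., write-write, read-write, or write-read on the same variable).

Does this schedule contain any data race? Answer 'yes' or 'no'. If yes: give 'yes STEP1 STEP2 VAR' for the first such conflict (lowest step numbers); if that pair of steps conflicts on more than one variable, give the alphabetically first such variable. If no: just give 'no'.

Steps 1,2: C(y = y - 2) vs B(y = x). RACE on y (W-W).
Steps 2,3: B(y = x) vs A(x = x + 4). RACE on x (R-W).
Steps 3,4: A(x = x + 4) vs C(x = x + 3). RACE on x (W-W).
Steps 4,5: C(r=x,w=x) vs B(r=y,w=y). No conflict.
Steps 5,6: same thread (B). No race.
Steps 6,7: B(r=y,w=y) vs A(r=x,w=x). No conflict.
Steps 7,8: A(x = x + 1) vs B(y = x). RACE on x (W-R).
First conflict at steps 1,2.

Answer: yes 1 2 y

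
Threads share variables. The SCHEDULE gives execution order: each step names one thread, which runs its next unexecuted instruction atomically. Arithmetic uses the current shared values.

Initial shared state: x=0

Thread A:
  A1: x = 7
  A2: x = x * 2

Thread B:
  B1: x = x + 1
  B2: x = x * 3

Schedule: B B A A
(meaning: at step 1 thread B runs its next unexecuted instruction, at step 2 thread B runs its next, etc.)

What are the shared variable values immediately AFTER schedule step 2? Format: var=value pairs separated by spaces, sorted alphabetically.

Step 1: thread B executes B1 (x = x + 1). Shared: x=1. PCs: A@0 B@1
Step 2: thread B executes B2 (x = x * 3). Shared: x=3. PCs: A@0 B@2

Answer: x=3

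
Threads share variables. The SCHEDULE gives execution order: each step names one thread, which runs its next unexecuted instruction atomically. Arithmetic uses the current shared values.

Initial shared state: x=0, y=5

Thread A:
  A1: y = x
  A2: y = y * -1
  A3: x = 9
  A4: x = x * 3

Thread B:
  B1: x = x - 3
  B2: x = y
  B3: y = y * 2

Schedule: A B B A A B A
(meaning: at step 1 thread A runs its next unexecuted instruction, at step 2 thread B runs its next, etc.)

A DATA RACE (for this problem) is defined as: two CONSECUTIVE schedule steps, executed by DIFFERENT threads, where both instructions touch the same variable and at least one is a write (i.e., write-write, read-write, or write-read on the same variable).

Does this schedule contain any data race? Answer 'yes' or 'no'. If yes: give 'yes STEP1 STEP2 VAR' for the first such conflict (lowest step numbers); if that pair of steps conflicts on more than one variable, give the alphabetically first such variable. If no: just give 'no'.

Answer: yes 1 2 x

Derivation:
Steps 1,2: A(y = x) vs B(x = x - 3). RACE on x (R-W).
Steps 2,3: same thread (B). No race.
Steps 3,4: B(x = y) vs A(y = y * -1). RACE on y (R-W).
Steps 4,5: same thread (A). No race.
Steps 5,6: A(r=-,w=x) vs B(r=y,w=y). No conflict.
Steps 6,7: B(r=y,w=y) vs A(r=x,w=x). No conflict.
First conflict at steps 1,2.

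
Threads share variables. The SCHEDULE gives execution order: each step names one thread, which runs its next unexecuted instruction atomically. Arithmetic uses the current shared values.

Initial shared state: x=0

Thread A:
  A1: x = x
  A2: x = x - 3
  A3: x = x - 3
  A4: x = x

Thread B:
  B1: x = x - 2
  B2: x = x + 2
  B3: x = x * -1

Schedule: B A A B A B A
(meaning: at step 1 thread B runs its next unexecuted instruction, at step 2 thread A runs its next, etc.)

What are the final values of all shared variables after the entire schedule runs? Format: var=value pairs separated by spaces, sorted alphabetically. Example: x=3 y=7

Step 1: thread B executes B1 (x = x - 2). Shared: x=-2. PCs: A@0 B@1
Step 2: thread A executes A1 (x = x). Shared: x=-2. PCs: A@1 B@1
Step 3: thread A executes A2 (x = x - 3). Shared: x=-5. PCs: A@2 B@1
Step 4: thread B executes B2 (x = x + 2). Shared: x=-3. PCs: A@2 B@2
Step 5: thread A executes A3 (x = x - 3). Shared: x=-6. PCs: A@3 B@2
Step 6: thread B executes B3 (x = x * -1). Shared: x=6. PCs: A@3 B@3
Step 7: thread A executes A4 (x = x). Shared: x=6. PCs: A@4 B@3

Answer: x=6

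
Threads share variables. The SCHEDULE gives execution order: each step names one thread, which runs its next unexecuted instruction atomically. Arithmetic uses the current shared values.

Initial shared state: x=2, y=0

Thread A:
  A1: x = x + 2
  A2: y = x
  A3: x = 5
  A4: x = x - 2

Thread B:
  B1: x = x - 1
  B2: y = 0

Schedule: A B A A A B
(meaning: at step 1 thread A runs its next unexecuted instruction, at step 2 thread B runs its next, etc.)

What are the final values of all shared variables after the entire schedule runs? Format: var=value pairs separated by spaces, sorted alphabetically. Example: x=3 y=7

Step 1: thread A executes A1 (x = x + 2). Shared: x=4 y=0. PCs: A@1 B@0
Step 2: thread B executes B1 (x = x - 1). Shared: x=3 y=0. PCs: A@1 B@1
Step 3: thread A executes A2 (y = x). Shared: x=3 y=3. PCs: A@2 B@1
Step 4: thread A executes A3 (x = 5). Shared: x=5 y=3. PCs: A@3 B@1
Step 5: thread A executes A4 (x = x - 2). Shared: x=3 y=3. PCs: A@4 B@1
Step 6: thread B executes B2 (y = 0). Shared: x=3 y=0. PCs: A@4 B@2

Answer: x=3 y=0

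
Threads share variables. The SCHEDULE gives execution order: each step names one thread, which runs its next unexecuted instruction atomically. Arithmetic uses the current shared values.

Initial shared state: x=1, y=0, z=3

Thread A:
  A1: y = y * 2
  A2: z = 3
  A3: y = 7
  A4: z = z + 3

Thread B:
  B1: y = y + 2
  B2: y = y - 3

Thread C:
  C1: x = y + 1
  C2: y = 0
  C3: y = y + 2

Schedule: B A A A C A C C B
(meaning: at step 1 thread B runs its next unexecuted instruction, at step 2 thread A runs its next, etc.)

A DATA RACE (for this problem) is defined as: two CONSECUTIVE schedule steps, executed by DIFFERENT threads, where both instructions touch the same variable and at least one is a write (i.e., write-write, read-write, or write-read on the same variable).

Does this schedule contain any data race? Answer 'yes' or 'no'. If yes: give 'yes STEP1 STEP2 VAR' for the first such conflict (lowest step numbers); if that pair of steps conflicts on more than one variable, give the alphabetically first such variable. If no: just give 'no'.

Steps 1,2: B(y = y + 2) vs A(y = y * 2). RACE on y (W-W).
Steps 2,3: same thread (A). No race.
Steps 3,4: same thread (A). No race.
Steps 4,5: A(y = 7) vs C(x = y + 1). RACE on y (W-R).
Steps 5,6: C(r=y,w=x) vs A(r=z,w=z). No conflict.
Steps 6,7: A(r=z,w=z) vs C(r=-,w=y). No conflict.
Steps 7,8: same thread (C). No race.
Steps 8,9: C(y = y + 2) vs B(y = y - 3). RACE on y (W-W).
First conflict at steps 1,2.

Answer: yes 1 2 y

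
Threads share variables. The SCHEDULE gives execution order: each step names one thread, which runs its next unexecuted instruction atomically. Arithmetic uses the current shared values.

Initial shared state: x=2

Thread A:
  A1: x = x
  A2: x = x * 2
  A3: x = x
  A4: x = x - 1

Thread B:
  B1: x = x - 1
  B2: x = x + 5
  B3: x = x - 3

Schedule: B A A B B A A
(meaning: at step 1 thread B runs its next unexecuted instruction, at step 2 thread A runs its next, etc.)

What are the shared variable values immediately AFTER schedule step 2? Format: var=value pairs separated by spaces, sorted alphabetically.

Step 1: thread B executes B1 (x = x - 1). Shared: x=1. PCs: A@0 B@1
Step 2: thread A executes A1 (x = x). Shared: x=1. PCs: A@1 B@1

Answer: x=1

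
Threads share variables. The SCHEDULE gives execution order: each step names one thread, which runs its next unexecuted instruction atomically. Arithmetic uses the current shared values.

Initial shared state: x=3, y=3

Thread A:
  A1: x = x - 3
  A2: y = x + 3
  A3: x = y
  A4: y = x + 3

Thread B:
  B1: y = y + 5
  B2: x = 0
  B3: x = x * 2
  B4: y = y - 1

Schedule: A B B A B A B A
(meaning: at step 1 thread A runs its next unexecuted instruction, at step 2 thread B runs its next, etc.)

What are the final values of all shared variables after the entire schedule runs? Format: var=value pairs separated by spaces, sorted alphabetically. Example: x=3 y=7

Answer: x=3 y=6

Derivation:
Step 1: thread A executes A1 (x = x - 3). Shared: x=0 y=3. PCs: A@1 B@0
Step 2: thread B executes B1 (y = y + 5). Shared: x=0 y=8. PCs: A@1 B@1
Step 3: thread B executes B2 (x = 0). Shared: x=0 y=8. PCs: A@1 B@2
Step 4: thread A executes A2 (y = x + 3). Shared: x=0 y=3. PCs: A@2 B@2
Step 5: thread B executes B3 (x = x * 2). Shared: x=0 y=3. PCs: A@2 B@3
Step 6: thread A executes A3 (x = y). Shared: x=3 y=3. PCs: A@3 B@3
Step 7: thread B executes B4 (y = y - 1). Shared: x=3 y=2. PCs: A@3 B@4
Step 8: thread A executes A4 (y = x + 3). Shared: x=3 y=6. PCs: A@4 B@4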